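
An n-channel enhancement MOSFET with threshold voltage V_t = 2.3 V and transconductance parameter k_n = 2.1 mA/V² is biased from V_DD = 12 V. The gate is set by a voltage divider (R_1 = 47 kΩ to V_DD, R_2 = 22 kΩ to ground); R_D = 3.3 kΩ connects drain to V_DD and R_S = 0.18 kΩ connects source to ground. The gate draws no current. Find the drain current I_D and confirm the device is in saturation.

V_G = V_DD·R_2/(R_1+R_2) = 12×22/69 = 3.83 V.
Assume saturation: I_D = (k_n/2)(V_GS − V_t)² with V_GS = V_G − I_D·R_S = 3.83 − 0.18·I_D.
Substituting gives 0.034·I_D² − 1.58·I_D + 2.45 = 0, with roots I_D = 1.61 or 44.7 mA.
The root I_D = 44.7 mA gives V_GS = -4.23 V ≤ V_t, so take I_D = 1.61 mA.
Then V_GS = 3.54 V and V_DS = V_DD − I_D(R_D+R_S) = 12 − 1.61×3.48 = 6.41 V.
Saturation requires V_DS ≥ V_GS − V_t = 1.24 V; 6.41 ≥ 1.24 ✓.

I_D ≈ 1.6 mA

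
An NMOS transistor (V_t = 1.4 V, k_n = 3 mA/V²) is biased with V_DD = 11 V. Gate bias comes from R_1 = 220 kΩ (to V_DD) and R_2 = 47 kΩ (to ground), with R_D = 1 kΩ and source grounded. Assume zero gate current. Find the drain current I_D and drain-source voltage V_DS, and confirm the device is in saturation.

I_D ≈ 0.43 mA, V_DS ≈ 11 V

V_G = V_DD·R_2/(R_1+R_2) = 11×47/267 = 1.94 V. With the source grounded, V_GS = V_G = 1.94 V.
Assume saturation: I_D = (k_n/2)(V_GS − V_t)² = (3/2)×(1.94 − 1.4)² = 1.5×0.536² = 0.431 mA.
V_DS = V_DD − I_D·R_D = 11 − 0.431×1 = 10.6 V.
Saturation requires V_DS ≥ V_GS − V_t = 0.536 V; 10.6 ≥ 0.536 ✓.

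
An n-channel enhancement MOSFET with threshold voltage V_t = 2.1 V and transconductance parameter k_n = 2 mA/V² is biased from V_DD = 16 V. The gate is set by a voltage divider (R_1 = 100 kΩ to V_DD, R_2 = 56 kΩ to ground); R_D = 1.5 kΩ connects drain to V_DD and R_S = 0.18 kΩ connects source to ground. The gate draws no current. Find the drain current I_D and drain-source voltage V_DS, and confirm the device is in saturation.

I_D ≈ 6.3 mA, V_DS ≈ 5.4 V

V_G = V_DD·R_2/(R_1+R_2) = 16×56/156 = 5.74 V.
Assume saturation: I_D = (k_n/2)(V_GS − V_t)² with V_GS = V_G − I_D·R_S = 5.74 − 0.18·I_D.
Substituting gives 0.0324·I_D² − 2.31·I_D + 13.3 = 0, with roots I_D = 6.3 or 65 mA.
The root I_D = 65 mA gives V_GS = -5.97 V ≤ V_t, so take I_D = 6.3 mA.
Then V_GS = 4.61 V and V_DS = V_DD − I_D(R_D+R_S) = 16 − 6.3×1.68 = 5.42 V.
Saturation requires V_DS ≥ V_GS − V_t = 2.51 V; 5.42 ≥ 2.51 ✓.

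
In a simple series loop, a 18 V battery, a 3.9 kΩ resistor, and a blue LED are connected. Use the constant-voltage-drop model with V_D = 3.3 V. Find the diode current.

KVL around the loop: 18 = V_D + I·R = 3.3 + I × 3.9 kΩ.
So I = (18 − 3.3) / 3.9 kΩ = 14.7 / 3.9 = 3.77 mA.

I ≈ 3.8 mA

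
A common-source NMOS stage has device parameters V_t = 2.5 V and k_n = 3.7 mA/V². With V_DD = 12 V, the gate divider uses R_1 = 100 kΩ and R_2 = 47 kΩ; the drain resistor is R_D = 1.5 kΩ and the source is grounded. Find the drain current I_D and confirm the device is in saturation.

V_G = V_DD·R_2/(R_1+R_2) = 12×47/147 = 3.84 V. With the source grounded, V_GS = V_G = 3.84 V.
Assume saturation: I_D = (k_n/2)(V_GS − V_t)² = (3.7/2)×(3.84 − 2.5)² = 1.85×1.34² = 3.31 mA.
V_DS = V_DD − I_D·R_D = 12 − 3.31×1.5 = 7.04 V.
Saturation requires V_DS ≥ V_GS − V_t = 1.34 V; 7.04 ≥ 1.34 ✓.

I_D ≈ 3.3 mA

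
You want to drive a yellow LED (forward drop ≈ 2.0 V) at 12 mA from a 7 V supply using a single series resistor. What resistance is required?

The resistor drops V_S − V_D = 7 − 2.0 = 5 V at 12 mA.
R = 5 V / 12 mA = 0.417 kΩ.

R ≈ 0.42 kΩ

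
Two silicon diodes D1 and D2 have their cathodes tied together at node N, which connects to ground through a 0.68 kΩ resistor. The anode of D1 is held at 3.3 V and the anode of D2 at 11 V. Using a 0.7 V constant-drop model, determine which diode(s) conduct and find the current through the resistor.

Only D2 conducts; I_R ≈ 15 mA

Assume both conduct. Then node N would need to be at both 3.3−0.7 = 2.6 V and 11−0.7 = 10.3 V, which is impossible.
Assume only D2 conducts: V_N = 11 − 0.7 = 10.3 V, so I_R = 10.3/0.68 = 15.1 mA.
Check D1: its anode-to-cathode voltage is 3.3 − 10.3 = -7 V < 0.7 V, so it is off. The assumption is consistent.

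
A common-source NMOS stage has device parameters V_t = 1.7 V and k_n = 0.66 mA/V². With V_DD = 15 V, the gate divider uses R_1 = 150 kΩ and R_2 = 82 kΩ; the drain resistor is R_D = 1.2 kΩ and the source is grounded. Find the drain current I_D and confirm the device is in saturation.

I_D ≈ 4.3 mA

V_G = V_DD·R_2/(R_1+R_2) = 15×82/232 = 5.3 V. With the source grounded, V_GS = V_G = 5.3 V.
Assume saturation: I_D = (k_n/2)(V_GS − V_t)² = (0.66/2)×(5.3 − 1.7)² = 0.33×3.6² = 4.28 mA.
V_DS = V_DD − I_D·R_D = 15 − 4.28×1.2 = 9.86 V.
Saturation requires V_DS ≥ V_GS − V_t = 3.6 V; 9.86 ≥ 3.6 ✓.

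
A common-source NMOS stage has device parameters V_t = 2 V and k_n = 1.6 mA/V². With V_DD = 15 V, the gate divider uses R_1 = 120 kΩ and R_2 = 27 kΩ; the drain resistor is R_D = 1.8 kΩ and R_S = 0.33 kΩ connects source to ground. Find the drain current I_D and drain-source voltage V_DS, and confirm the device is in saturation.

I_D ≈ 0.33 mA, V_DS ≈ 14 V

V_G = V_DD·R_2/(R_1+R_2) = 15×27/147 = 2.76 V.
Assume saturation: I_D = (k_n/2)(V_GS − V_t)² with V_GS = V_G − I_D·R_S = 2.76 − 0.33·I_D.
Substituting gives 0.0871·I_D² − 1.4·I_D + 0.456 = 0, with roots I_D = 0.333 or 15.7 mA.
The root I_D = 15.7 mA gives V_GS = -2.43 V ≤ V_t, so take I_D = 0.333 mA.
Then V_GS = 2.65 V and V_DS = V_DD − I_D(R_D+R_S) = 15 − 0.333×2.13 = 14.3 V.
Saturation requires V_DS ≥ V_GS − V_t = 0.645 V; 14.3 ≥ 0.645 ✓.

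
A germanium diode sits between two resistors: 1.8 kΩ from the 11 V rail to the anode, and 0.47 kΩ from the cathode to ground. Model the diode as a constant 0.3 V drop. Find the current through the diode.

I ≈ 4.7 mA

The two resistors are in series with the diode, so KVL gives 11 = I·1.8 + 0.3 + I·0.47.
I = (11 − 0.3) / (1.8 + 0.47) kΩ = 10.7 / 2.27 = 4.71 mA.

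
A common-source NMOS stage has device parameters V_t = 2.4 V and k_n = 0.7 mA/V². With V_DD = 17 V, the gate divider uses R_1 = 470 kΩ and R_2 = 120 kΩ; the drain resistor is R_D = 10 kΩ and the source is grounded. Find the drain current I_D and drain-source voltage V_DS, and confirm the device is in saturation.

I_D ≈ 0.39 mA, V_DS ≈ 13 V

V_G = V_DD·R_2/(R_1+R_2) = 17×120/590 = 3.46 V. With the source grounded, V_GS = V_G = 3.46 V.
Assume saturation: I_D = (k_n/2)(V_GS − V_t)² = (0.7/2)×(3.46 − 2.4)² = 0.35×1.06² = 0.392 mA.
V_DS = V_DD − I_D·R_D = 17 − 0.392×10 = 13.1 V.
Saturation requires V_DS ≥ V_GS − V_t = 1.06 V; 13.1 ≥ 1.06 ✓.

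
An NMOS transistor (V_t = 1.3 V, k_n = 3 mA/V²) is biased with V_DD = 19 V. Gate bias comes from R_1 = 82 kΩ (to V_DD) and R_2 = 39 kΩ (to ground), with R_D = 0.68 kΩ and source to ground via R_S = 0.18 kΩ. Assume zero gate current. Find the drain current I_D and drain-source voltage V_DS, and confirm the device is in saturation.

V_G = V_DD·R_2/(R_1+R_2) = 19×39/121 = 6.12 V.
Assume saturation: I_D = (k_n/2)(V_GS − V_t)² with V_GS = V_G − I_D·R_S = 6.12 − 0.18·I_D.
Substituting gives 0.0486·I_D² − 3.6·I_D + 34.9 = 0, with roots I_D = 11.5 or 62.7 mA.
The root I_D = 62.7 mA gives V_GS = -5.17 V ≤ V_t, so take I_D = 11.5 mA.
Then V_GS = 4.06 V and V_DS = V_DD − I_D(R_D+R_S) = 19 − 11.5×0.86 = 9.15 V.
Saturation requires V_DS ≥ V_GS − V_t = 2.76 V; 9.15 ≥ 2.76 ✓.

I_D ≈ 11 mA, V_DS ≈ 9.2 V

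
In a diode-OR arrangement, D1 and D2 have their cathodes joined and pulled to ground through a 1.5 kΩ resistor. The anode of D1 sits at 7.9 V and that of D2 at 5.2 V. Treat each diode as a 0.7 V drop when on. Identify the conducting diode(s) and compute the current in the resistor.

Assume both conduct. Then node N would need to be at both 7.9−0.7 = 7.2 V and 5.2−0.7 = 4.5 V, which is impossible.
Assume only D1 conducts: V_N = 7.9 − 0.7 = 7.2 V, so I_R = 7.2/1.5 = 4.8 mA.
Check D2: its anode-to-cathode voltage is 5.2 − 7.2 = -2 V < 0.7 V, so it is off. The assumption is consistent.

Only D1 conducts; I_R ≈ 4.8 mA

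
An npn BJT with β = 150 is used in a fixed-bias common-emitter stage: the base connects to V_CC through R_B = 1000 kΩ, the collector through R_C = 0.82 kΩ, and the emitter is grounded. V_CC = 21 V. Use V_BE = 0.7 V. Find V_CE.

V_CE ≈ 19 V

Base loop: V_CC = I_B·R_B + V_BE, so I_B = (21 − 0.7)/1000 kΩ = 0.0203 mA.
In the active region I_C = β·I_B = 150 × 0.0203 = 3.05 mA.
Collector loop: V_CE = V_CC − I_C·R_C = 21 − 3.05×0.82 = 18.5 V.
Since V_CE = 18.5 V > V_CE(sat) ≈ 0.2 V, the transistor is in the active region as assumed.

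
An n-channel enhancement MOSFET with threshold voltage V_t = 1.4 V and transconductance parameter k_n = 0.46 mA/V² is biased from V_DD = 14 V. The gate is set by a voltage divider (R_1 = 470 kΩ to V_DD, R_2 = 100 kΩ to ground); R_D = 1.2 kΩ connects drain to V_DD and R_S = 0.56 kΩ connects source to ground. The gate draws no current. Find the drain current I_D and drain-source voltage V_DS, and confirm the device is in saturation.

V_G = V_DD·R_2/(R_1+R_2) = 14×100/570 = 2.46 V.
Assume saturation: I_D = (k_n/2)(V_GS − V_t)² with V_GS = V_G − I_D·R_S = 2.46 − 0.56·I_D.
Substituting gives 0.0721·I_D² − 1.27·I_D + 0.257 = 0, with roots I_D = 0.204 or 17.4 mA.
The root I_D = 17.4 mA gives V_GS = -7.31 V ≤ V_t, so take I_D = 0.204 mA.
Then V_GS = 2.34 V and V_DS = V_DD − I_D(R_D+R_S) = 14 − 0.204×1.76 = 13.6 V.
Saturation requires V_DS ≥ V_GS − V_t = 0.942 V; 13.6 ≥ 0.942 ✓.

I_D ≈ 0.2 mA, V_DS ≈ 14 V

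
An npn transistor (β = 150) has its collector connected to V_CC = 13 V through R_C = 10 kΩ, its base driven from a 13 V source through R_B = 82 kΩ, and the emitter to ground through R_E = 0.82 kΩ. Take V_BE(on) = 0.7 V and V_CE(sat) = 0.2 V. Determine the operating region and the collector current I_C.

Assume active: I_B = (13 − 0.7)/(82 + 151×0.82) = 0.0598 mA, I_C = β·I_B = 8.96 mA.
Then V_CE = 13 − 8.96×10 − 9.02×0.82 = -84 V < 0.2 V — the active assumption fails.
Re-solve with V_CE = 0.2 V. KCL at the emitter: V_E/R_E = (V_BB−0.7−V_E)/R_B + (V_CC−0.2−V_E)/R_C, giving V_E = 1.07 V.
I_C = (V_CC − 0.2 − V_E)/R_C = (12.8 − 1.07)/10 = 1.17 mA.
Check: I_B = (12.3 − 1.07)/82 = 0.137 mA, and β·I_B = 20.5 mA > I_C, confirming saturation.

saturation; I_C ≈ 1.2 mA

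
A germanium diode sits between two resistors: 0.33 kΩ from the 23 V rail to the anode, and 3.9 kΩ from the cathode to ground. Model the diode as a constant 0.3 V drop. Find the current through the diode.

I ≈ 5.4 mA

The two resistors are in series with the diode, so KVL gives 23 = I·0.33 + 0.3 + I·3.9.
I = (23 − 0.3) / (0.33 + 3.9) kΩ = 22.7 / 4.23 = 5.37 mA.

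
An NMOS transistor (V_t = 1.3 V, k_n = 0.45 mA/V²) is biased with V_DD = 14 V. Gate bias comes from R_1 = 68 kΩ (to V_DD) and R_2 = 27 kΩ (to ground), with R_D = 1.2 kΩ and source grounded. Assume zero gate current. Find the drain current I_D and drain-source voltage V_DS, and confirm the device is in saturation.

I_D ≈ 1.6 mA, V_DS ≈ 12 V

V_G = V_DD·R_2/(R_1+R_2) = 14×27/95 = 3.98 V. With the source grounded, V_GS = V_G = 3.98 V.
Assume saturation: I_D = (k_n/2)(V_GS − V_t)² = (0.45/2)×(3.98 − 1.3)² = 0.225×2.68² = 1.61 mA.
V_DS = V_DD − I_D·R_D = 14 − 1.61×1.2 = 12.1 V.
Saturation requires V_DS ≥ V_GS − V_t = 2.68 V; 12.1 ≥ 2.68 ✓.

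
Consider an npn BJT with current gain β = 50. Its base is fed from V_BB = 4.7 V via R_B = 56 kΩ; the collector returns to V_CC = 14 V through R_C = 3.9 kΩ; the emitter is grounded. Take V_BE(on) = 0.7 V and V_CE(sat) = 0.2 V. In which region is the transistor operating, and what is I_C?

saturation; I_C ≈ 3.5 mA

Assume active: I_B = (4.7 − 0.7)/56 = 0.0714 mA, giving I_C = β·I_B = 3.57 mA.
But then V_CE = 14 − 3.57×3.9 = 0.0714 V < V_CE(sat) = 0.2 V — impossible in the active region.
So the transistor is saturated. With V_CE = 0.2 V, I_C = (V_CC − 0.2)/R_C = 13.8/3.9 = 3.54 mA.
Check: β·I_B = 3.57 mA > I_C = 3.54 mA, confirming saturation.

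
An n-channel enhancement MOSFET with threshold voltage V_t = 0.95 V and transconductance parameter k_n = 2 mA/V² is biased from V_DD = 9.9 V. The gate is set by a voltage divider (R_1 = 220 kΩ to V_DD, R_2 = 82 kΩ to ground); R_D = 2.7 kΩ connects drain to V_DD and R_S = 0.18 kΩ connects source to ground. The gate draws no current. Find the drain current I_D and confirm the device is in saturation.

V_G = V_DD·R_2/(R_1+R_2) = 9.9×82/302 = 2.69 V.
Assume saturation: I_D = (k_n/2)(V_GS − V_t)² with V_GS = V_G − I_D·R_S = 2.69 − 0.18·I_D.
Substituting gives 0.0324·I_D² − 1.63·I_D + 3.02 = 0, with roots I_D = 1.93 or 48.2 mA.
The root I_D = 48.2 mA gives V_GS = -6 V ≤ V_t, so take I_D = 1.93 mA.
Then V_GS = 2.34 V and V_DS = V_DD − I_D(R_D+R_S) = 9.9 − 1.93×2.88 = 4.33 V.
Saturation requires V_DS ≥ V_GS − V_t = 1.39 V; 4.33 ≥ 1.39 ✓.

I_D ≈ 1.9 mA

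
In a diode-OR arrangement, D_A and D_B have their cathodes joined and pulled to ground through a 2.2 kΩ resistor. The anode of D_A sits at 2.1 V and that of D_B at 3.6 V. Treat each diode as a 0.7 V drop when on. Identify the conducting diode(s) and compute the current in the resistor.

Only D_B conducts; I_R ≈ 1.3 mA

Assume both conduct. Then node N would need to be at both 2.1−0.7 = 1.4 V and 3.6−0.7 = 2.9 V, which is impossible.
Assume only D_B conducts: V_N = 3.6 − 0.7 = 2.9 V, so I_R = 2.9/2.2 = 1.32 mA.
Check D_A: its anode-to-cathode voltage is 2.1 − 2.9 = -0.8 V < 0.7 V, so it is off. The assumption is consistent.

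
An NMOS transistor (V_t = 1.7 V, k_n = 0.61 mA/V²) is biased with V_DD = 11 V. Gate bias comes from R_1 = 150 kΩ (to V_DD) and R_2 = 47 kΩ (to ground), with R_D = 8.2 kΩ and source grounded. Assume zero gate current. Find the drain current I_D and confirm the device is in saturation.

V_G = V_DD·R_2/(R_1+R_2) = 11×47/197 = 2.62 V. With the source grounded, V_GS = V_G = 2.62 V.
Assume saturation: I_D = (k_n/2)(V_GS − V_t)² = (0.61/2)×(2.62 − 1.7)² = 0.305×0.924² = 0.261 mA.
V_DS = V_DD − I_D·R_D = 11 − 0.261×8.2 = 8.86 V.
Saturation requires V_DS ≥ V_GS − V_t = 0.924 V; 8.86 ≥ 0.924 ✓.

I_D ≈ 0.26 mA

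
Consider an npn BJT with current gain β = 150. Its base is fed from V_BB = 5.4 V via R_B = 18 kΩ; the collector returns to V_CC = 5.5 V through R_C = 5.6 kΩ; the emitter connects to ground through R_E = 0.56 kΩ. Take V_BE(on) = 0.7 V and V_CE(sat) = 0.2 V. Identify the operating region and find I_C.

saturation; I_C ≈ 0.84 mA

Assume active: I_B = (5.4 − 0.7)/(18 + 151×0.56) = 0.0458 mA, I_C = β·I_B = 6.87 mA.
Then V_CE = 5.5 − 6.87×5.6 − 6.92×0.56 = -36.9 V < 0.2 V — the active assumption fails.
Re-solve with V_CE = 0.2 V. KCL at the emitter: V_E/R_E = (V_BB−0.7−V_E)/R_B + (V_CC−0.2−V_E)/R_C, giving V_E = 0.598 V.
I_C = (V_CC − 0.2 − V_E)/R_C = (5.3 − 0.598)/5.6 = 0.84 mA.
Check: I_B = (4.7 − 0.598)/18 = 0.228 mA, and β·I_B = 34.2 mA > I_C, confirming saturation.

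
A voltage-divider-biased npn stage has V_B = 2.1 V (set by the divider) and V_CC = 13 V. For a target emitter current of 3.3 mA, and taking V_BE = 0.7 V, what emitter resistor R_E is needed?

V_E = V_B − V_BE = 2.1 − 0.7 = 1.4 V.
R_E = V_E / I_E = 1.4 / 3.3 = 0.424 kΩ.

R_E ≈ 0.42 kΩ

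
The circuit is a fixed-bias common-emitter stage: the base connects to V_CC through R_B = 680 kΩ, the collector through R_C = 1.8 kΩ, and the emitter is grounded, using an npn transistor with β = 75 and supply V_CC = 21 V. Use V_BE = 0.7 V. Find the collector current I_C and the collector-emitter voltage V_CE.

Base loop: V_CC = I_B·R_B + V_BE, so I_B = (21 − 0.7)/680 kΩ = 0.0299 mA.
In the active region I_C = β·I_B = 75 × 0.0299 = 2.24 mA.
Collector loop: V_CE = V_CC − I_C·R_C = 21 − 2.24×1.8 = 17 V.
Since V_CE = 17 V > V_CE(sat) ≈ 0.2 V, the transistor is in the active region as assumed.

I_C ≈ 2.2 mA, V_CE ≈ 17 V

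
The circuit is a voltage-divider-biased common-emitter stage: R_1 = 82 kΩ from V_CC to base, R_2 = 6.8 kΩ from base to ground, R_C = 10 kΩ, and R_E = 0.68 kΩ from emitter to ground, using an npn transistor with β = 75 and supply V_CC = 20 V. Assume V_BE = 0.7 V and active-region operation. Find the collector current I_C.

I_C ≈ 1.1 mA

Thevenize the base divider: V_Th = V_CC·R_2/(R_1+R_2) = 20×6.8/88.8 = 1.53 V, R_Th = R_1‖R_2 = 6.28 kΩ.
Base-emitter loop: V_Th = I_B·R_Th + V_BE + (β+1)I_B·R_E, so I_B = (1.53 − 0.7) / (6.28 + 76×0.68) = 0.0143 mA.
I_C = β·I_B = 75×0.0143 = 1.08 mA, and I_E = (β+1)I_B = 1.09 mA.
V_CE = V_CC − I_C·R_C − I_E·R_E = 20 − 1.08×10 − 1.09×0.68 = 8.5 V.
V_CE = 8.5 V > 0.2 V confirms active-region operation.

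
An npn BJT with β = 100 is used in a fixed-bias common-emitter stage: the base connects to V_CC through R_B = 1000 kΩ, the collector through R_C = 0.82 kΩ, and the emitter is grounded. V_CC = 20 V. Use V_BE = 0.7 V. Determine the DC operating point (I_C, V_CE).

I_C ≈ 1.9 mA, V_CE ≈ 18 V

Base loop: V_CC = I_B·R_B + V_BE, so I_B = (20 − 0.7)/1000 kΩ = 0.0193 mA.
In the active region I_C = β·I_B = 100 × 0.0193 = 1.93 mA.
Collector loop: V_CE = V_CC − I_C·R_C = 20 − 1.93×0.82 = 18.4 V.
Since V_CE = 18.4 V > V_CE(sat) ≈ 0.2 V, the transistor is in the active region as assumed.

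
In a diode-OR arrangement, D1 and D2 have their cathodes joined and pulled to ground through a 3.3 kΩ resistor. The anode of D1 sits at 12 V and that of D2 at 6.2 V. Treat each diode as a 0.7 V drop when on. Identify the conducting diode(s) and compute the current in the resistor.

Only D1 conducts; I_R ≈ 3.4 mA

Assume both conduct. Then node N would need to be at both 12−0.7 = 11.3 V and 6.2−0.7 = 5.5 V, which is impossible.
Assume only D1 conducts: V_N = 12 − 0.7 = 11.3 V, so I_R = 11.3/3.3 = 3.42 mA.
Check D2: its anode-to-cathode voltage is 6.2 − 11.3 = -5.1 V < 0.7 V, so it is off. The assumption is consistent.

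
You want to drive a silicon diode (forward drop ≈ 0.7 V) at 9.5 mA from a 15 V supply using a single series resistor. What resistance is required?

The resistor drops V_S − V_D = 15 − 0.7 = 14.3 V at 9.5 mA.
R = 14.3 V / 9.5 mA = 1.51 kΩ.

R ≈ 1.5 kΩ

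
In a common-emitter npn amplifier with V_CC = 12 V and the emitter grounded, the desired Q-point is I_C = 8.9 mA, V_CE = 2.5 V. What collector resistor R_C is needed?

Collector loop: V_CC = I_C·R_C + V_CE.
R_C = (V_CC − V_CE)/I_C = (12 − 2.5)/8.9 = 1.07 kΩ.

R_C ≈ 1.1 kΩ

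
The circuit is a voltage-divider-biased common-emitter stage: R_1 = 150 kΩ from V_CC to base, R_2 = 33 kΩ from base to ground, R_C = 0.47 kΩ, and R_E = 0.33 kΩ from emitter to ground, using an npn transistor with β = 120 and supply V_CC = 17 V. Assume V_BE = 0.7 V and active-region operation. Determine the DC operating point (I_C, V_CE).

I_C ≈ 4.2 mA, V_CE ≈ 14 V

Thevenize the base divider: V_Th = V_CC·R_2/(R_1+R_2) = 17×33/183 = 3.07 V, R_Th = R_1‖R_2 = 27 kΩ.
Base-emitter loop: V_Th = I_B·R_Th + V_BE + (β+1)I_B·R_E, so I_B = (3.07 − 0.7) / (27 + 121×0.33) = 0.0353 mA.
I_C = β·I_B = 120×0.0353 = 4.24 mA, and I_E = (β+1)I_B = 4.27 mA.
V_CE = V_CC − I_C·R_C − I_E·R_E = 17 − 4.24×0.47 − 4.27×0.33 = 13.6 V.
V_CE = 13.6 V > 0.2 V confirms active-region operation.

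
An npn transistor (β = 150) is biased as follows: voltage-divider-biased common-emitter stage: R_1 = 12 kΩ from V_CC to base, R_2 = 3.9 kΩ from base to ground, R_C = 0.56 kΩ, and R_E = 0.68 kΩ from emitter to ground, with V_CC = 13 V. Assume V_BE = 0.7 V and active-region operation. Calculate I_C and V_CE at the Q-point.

Thevenize the base divider: V_Th = V_CC·R_2/(R_1+R_2) = 13×3.9/15.9 = 3.19 V, R_Th = R_1‖R_2 = 2.94 kΩ.
Base-emitter loop: V_Th = I_B·R_Th + V_BE + (β+1)I_B·R_E, so I_B = (3.19 − 0.7) / (2.94 + 151×0.68) = 0.0236 mA.
I_C = β·I_B = 150×0.0236 = 3.53 mA, and I_E = (β+1)I_B = 3.56 mA.
V_CE = V_CC − I_C·R_C − I_E·R_E = 13 − 3.53×0.56 − 3.56×0.68 = 8.6 V.
V_CE = 8.6 V > 0.2 V confirms active-region operation.

I_C ≈ 3.5 mA, V_CE ≈ 8.6 V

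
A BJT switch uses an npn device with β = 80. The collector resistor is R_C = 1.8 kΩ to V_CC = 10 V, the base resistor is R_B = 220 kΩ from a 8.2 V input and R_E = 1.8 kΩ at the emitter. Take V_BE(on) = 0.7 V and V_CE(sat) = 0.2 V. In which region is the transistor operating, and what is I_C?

active; I_C ≈ 1.6 mA

Assume active. Base-emitter loop: I_B = (V_BB − V_BE)/(R_B + (β+1)R_E) = (8.2 − 0.7)/(220 + 81×1.8) = 0.0205 mA.
I_C = β·I_B = 80×0.0205 = 1.64 mA.
V_CE = V_CC − I_C·R_C − I_E·R_E = 10 − 1.64×1.8 − 1.66×1.8 = 4.06 V > V_CE(sat), so the active-region assumption holds.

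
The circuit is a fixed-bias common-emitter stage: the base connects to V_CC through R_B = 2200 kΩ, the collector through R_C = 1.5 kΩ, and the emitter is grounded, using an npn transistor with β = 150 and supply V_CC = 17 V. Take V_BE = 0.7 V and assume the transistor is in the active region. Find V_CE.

Base loop: V_CC = I_B·R_B + V_BE, so I_B = (17 − 0.7)/2200 kΩ = 0.00741 mA.
In the active region I_C = β·I_B = 150 × 0.00741 = 1.11 mA.
Collector loop: V_CE = V_CC − I_C·R_C = 17 − 1.11×1.5 = 15.3 V.
Since V_CE = 15.3 V > V_CE(sat) ≈ 0.2 V, the transistor is in the active region as assumed.

V_CE ≈ 15 V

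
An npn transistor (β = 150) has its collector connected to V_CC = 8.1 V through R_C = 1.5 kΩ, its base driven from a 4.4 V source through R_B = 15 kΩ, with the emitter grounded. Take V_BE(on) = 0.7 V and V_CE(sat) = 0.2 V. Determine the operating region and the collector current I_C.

Assume active: I_B = (4.4 − 0.7)/15 = 0.247 mA, giving I_C = β·I_B = 37 mA.
But then V_CE = 8.1 − 37×1.5 = -47.4 V < V_CE(sat) = 0.2 V — impossible in the active region.
So the transistor is saturated. With V_CE = 0.2 V, I_C = (V_CC − 0.2)/R_C = 7.9/1.5 = 5.27 mA.
Check: β·I_B = 37 mA > I_C = 5.27 mA, confirming saturation.

saturation; I_C ≈ 5.3 mA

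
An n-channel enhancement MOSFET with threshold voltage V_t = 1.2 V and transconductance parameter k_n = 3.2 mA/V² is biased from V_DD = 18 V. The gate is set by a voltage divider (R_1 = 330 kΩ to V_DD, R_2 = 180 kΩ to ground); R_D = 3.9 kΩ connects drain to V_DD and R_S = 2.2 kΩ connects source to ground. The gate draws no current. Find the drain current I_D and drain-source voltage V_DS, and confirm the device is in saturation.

I_D ≈ 1.9 mA, V_DS ≈ 6.7 V

V_G = V_DD·R_2/(R_1+R_2) = 18×180/510 = 6.35 V.
Assume saturation: I_D = (k_n/2)(V_GS − V_t)² with V_GS = V_G − I_D·R_S = 6.35 − 2.2·I_D.
Substituting gives 7.74·I_D² − 37.3·I_D + 42.5 = 0, with roots I_D = 1.85 or 2.96 mA.
The root I_D = 2.96 mA gives V_GS = -0.16 V ≤ V_t, so take I_D = 1.85 mA.
Then V_GS = 2.28 V and V_DS = V_DD − I_D(R_D+R_S) = 18 − 1.85×6.1 = 6.7 V.
Saturation requires V_DS ≥ V_GS − V_t = 1.08 V; 6.7 ≥ 1.08 ✓.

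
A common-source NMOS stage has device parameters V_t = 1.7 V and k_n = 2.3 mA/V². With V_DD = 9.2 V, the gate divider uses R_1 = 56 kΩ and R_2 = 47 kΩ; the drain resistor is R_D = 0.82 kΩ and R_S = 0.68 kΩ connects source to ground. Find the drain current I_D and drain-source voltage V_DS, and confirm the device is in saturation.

I_D ≈ 1.8 mA, V_DS ≈ 6.5 V

V_G = V_DD·R_2/(R_1+R_2) = 9.2×47/103 = 4.2 V.
Assume saturation: I_D = (k_n/2)(V_GS − V_t)² with V_GS = V_G − I_D·R_S = 4.2 − 0.68·I_D.
Substituting gives 0.532·I_D² − 4.91·I_D + 7.18 = 0, with roots I_D = 1.82 or 7.41 mA.
The root I_D = 7.41 mA gives V_GS = -0.838 V ≤ V_t, so take I_D = 1.82 mA.
Then V_GS = 2.96 V and V_DS = V_DD − I_D(R_D+R_S) = 9.2 − 1.82×1.5 = 6.47 V.
Saturation requires V_DS ≥ V_GS − V_t = 1.26 V; 6.47 ≥ 1.26 ✓.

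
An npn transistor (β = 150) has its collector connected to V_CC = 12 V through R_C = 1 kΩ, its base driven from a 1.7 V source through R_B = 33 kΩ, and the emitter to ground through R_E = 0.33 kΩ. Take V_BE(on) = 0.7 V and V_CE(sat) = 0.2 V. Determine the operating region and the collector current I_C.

Assume active. Base-emitter loop: I_B = (V_BB − V_BE)/(R_B + (β+1)R_E) = (1.7 − 0.7)/(33 + 151×0.33) = 0.0121 mA.
I_C = β·I_B = 150×0.0121 = 1.81 mA.
V_CE = V_CC − I_C·R_C − I_E·R_E = 12 − 1.81×1 − 1.82×0.33 = 9.59 V > V_CE(sat), so the active-region assumption holds.

active; I_C ≈ 1.8 mA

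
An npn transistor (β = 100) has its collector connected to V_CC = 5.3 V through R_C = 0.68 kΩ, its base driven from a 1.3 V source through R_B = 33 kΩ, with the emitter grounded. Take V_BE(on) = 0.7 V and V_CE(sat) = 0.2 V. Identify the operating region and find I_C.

active; I_C ≈ 1.8 mA

Assume active. Base-emitter loop: I_B = (V_BB − V_BE)/R_B = (1.3 − 0.7)/33 = 0.0182 mA.
I_C = β·I_B = 100×0.0182 = 1.82 mA.
V_CE = V_CC − I_C·R_C = 5.3 − 1.82×0.68 = 4.06 V > V_CE(sat), so the active-region assumption holds.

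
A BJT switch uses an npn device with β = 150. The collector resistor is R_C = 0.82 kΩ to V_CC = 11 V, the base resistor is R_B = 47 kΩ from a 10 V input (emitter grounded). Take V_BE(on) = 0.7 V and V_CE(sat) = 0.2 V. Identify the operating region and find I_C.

Assume active: I_B = (10 − 0.7)/47 = 0.198 mA, giving I_C = β·I_B = 29.7 mA.
But then V_CE = 11 − 29.7×0.82 = -13.3 V < V_CE(sat) = 0.2 V — impossible in the active region.
So the transistor is saturated. With V_CE = 0.2 V, I_C = (V_CC − 0.2)/R_C = 10.8/0.82 = 13.2 mA.
Check: β·I_B = 29.7 mA > I_C = 13.2 mA, confirming saturation.

saturation; I_C ≈ 13 mA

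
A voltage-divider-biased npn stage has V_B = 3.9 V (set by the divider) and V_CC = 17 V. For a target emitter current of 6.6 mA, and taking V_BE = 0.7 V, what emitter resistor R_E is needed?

V_E = V_B − V_BE = 3.9 − 0.7 = 3.2 V.
R_E = V_E / I_E = 3.2 / 6.6 = 0.485 kΩ.

R_E ≈ 0.48 kΩ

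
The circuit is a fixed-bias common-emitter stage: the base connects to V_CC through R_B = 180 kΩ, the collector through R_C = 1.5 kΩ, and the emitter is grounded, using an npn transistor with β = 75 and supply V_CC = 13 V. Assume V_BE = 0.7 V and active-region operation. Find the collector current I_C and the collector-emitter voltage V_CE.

I_C ≈ 5.1 mA, V_CE ≈ 5.3 V

Base loop: V_CC = I_B·R_B + V_BE, so I_B = (13 − 0.7)/180 kΩ = 0.0683 mA.
In the active region I_C = β·I_B = 75 × 0.0683 = 5.13 mA.
Collector loop: V_CE = V_CC − I_C·R_C = 13 − 5.13×1.5 = 5.31 V.
Since V_CE = 5.31 V > V_CE(sat) ≈ 0.2 V, the transistor is in the active region as assumed.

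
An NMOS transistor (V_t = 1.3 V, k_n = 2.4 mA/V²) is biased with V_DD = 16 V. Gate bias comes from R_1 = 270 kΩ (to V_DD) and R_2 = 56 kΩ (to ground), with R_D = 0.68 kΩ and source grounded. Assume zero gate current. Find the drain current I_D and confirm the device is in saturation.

I_D ≈ 2.5 mA

V_G = V_DD·R_2/(R_1+R_2) = 16×56/326 = 2.75 V. With the source grounded, V_GS = V_G = 2.75 V.
Assume saturation: I_D = (k_n/2)(V_GS − V_t)² = (2.4/2)×(2.75 − 1.3)² = 1.2×1.45² = 2.52 mA.
V_DS = V_DD − I_D·R_D = 16 − 2.52×0.68 = 14.3 V.
Saturation requires V_DS ≥ V_GS − V_t = 1.45 V; 14.3 ≥ 1.45 ✓.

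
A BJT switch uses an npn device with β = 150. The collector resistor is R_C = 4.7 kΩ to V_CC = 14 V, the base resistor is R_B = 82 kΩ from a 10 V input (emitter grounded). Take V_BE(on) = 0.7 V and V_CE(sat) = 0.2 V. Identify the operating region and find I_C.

saturation; I_C ≈ 2.9 mA

Assume active: I_B = (10 − 0.7)/82 = 0.113 mA, giving I_C = β·I_B = 17 mA.
But then V_CE = 14 − 17×4.7 = -66 V < V_CE(sat) = 0.2 V — impossible in the active region.
So the transistor is saturated. With V_CE = 0.2 V, I_C = (V_CC − 0.2)/R_C = 13.8/4.7 = 2.94 mA.
Check: β·I_B = 17 mA > I_C = 2.94 mA, confirming saturation.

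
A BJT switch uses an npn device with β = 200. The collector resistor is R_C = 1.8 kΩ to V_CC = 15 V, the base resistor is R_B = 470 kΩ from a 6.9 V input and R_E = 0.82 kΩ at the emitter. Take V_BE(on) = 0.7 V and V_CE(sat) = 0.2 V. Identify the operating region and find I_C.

active; I_C ≈ 2 mA

Assume active. Base-emitter loop: I_B = (V_BB − V_BE)/(R_B + (β+1)R_E) = (6.9 − 0.7)/(470 + 201×0.82) = 0.00977 mA.
I_C = β·I_B = 200×0.00977 = 1.95 mA.
V_CE = V_CC − I_C·R_C − I_E·R_E = 15 − 1.95×1.8 − 1.96×0.82 = 9.87 V > V_CE(sat), so the active-region assumption holds.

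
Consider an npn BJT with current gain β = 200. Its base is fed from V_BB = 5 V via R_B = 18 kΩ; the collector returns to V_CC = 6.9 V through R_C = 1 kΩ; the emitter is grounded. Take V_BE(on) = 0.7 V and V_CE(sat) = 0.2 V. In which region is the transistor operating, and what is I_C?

saturation; I_C ≈ 6.7 mA

Assume active: I_B = (5 − 0.7)/18 = 0.239 mA, giving I_C = β·I_B = 47.8 mA.
But then V_CE = 6.9 − 47.8×1 = -40.9 V < V_CE(sat) = 0.2 V — impossible in the active region.
So the transistor is saturated. With V_CE = 0.2 V, I_C = (V_CC − 0.2)/R_C = 6.7/1 = 6.7 mA.
Check: β·I_B = 47.8 mA > I_C = 6.7 mA, confirming saturation.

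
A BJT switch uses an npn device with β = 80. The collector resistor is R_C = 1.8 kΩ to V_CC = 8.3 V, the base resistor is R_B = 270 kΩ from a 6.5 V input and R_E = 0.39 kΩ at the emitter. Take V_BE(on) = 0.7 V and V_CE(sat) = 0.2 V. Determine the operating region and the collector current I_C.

Assume active. Base-emitter loop: I_B = (V_BB − V_BE)/(R_B + (β+1)R_E) = (6.5 − 0.7)/(270 + 81×0.39) = 0.0192 mA.
I_C = β·I_B = 80×0.0192 = 1.54 mA.
V_CE = V_CC − I_C·R_C − I_E·R_E = 8.3 − 1.54×1.8 − 1.56×0.39 = 4.92 V > V_CE(sat), so the active-region assumption holds.

active; I_C ≈ 1.5 mA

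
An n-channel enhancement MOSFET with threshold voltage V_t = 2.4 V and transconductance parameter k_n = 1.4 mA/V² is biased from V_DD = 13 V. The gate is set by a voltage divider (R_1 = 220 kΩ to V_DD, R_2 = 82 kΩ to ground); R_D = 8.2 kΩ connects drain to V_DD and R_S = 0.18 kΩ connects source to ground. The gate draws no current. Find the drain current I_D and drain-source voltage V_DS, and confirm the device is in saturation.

V_G = V_DD·R_2/(R_1+R_2) = 13×82/302 = 3.53 V.
Assume saturation: I_D = (k_n/2)(V_GS − V_t)² with V_GS = V_G − I_D·R_S = 3.53 − 0.18·I_D.
Substituting gives 0.0227·I_D² − 1.28·I_D + 0.894 = 0, with roots I_D = 0.704 or 55.9 mA.
The root I_D = 55.9 mA gives V_GS = -6.54 V ≤ V_t, so take I_D = 0.704 mA.
Then V_GS = 3.4 V and V_DS = V_DD − I_D(R_D+R_S) = 13 − 0.704×8.38 = 7.1 V.
Saturation requires V_DS ≥ V_GS − V_t = 1 V; 7.1 ≥ 1 ✓.

I_D ≈ 0.7 mA, V_DS ≈ 7.1 V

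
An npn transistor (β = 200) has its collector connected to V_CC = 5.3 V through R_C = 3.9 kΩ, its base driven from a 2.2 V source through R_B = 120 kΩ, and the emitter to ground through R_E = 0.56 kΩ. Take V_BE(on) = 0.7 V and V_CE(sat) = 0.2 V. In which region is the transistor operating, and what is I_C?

saturation; I_C ≈ 1.1 mA

Assume active: I_B = (2.2 − 0.7)/(120 + 201×0.56) = 0.00645 mA, I_C = β·I_B = 1.29 mA.
Then V_CE = 5.3 − 1.29×3.9 − 1.3×0.56 = -0.457 V < 0.2 V — the active assumption fails.
Re-solve with V_CE = 0.2 V. KCL at the emitter: V_E/R_E = (V_BB−0.7−V_E)/R_B + (V_CC−0.2−V_E)/R_C, giving V_E = 0.644 V.
I_C = (V_CC − 0.2 − V_E)/R_C = (5.1 − 0.644)/3.9 = 1.14 mA.
Check: I_B = (1.5 − 0.644)/120 = 0.00713 mA, and β·I_B = 1.43 mA > I_C, confirming saturation.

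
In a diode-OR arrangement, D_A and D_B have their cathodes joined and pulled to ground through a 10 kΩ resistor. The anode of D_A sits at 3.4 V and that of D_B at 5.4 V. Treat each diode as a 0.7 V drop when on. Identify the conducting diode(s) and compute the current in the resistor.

Assume both conduct. Then node N would need to be at both 3.4−0.7 = 2.7 V and 5.4−0.7 = 4.7 V, which is impossible.
Assume only D_B conducts: V_N = 5.4 − 0.7 = 4.7 V, so I_R = 4.7/10 = 0.47 mA.
Check D_A: its anode-to-cathode voltage is 3.4 − 4.7 = -1.3 V < 0.7 V, so it is off. The assumption is consistent.

Only D_B conducts; I_R ≈ 0.47 mA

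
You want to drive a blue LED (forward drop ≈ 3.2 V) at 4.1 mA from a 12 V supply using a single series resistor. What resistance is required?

The resistor drops V_S − V_D = 12 − 3.2 = 8.8 V at 4.1 mA.
R = 8.8 V / 4.1 mA = 2.15 kΩ.

R ≈ 2.1 kΩ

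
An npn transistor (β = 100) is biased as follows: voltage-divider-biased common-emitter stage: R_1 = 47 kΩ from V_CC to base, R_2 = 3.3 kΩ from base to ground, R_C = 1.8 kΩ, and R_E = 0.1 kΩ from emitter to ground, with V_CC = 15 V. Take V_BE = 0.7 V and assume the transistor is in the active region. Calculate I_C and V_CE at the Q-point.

Thevenize the base divider: V_Th = V_CC·R_2/(R_1+R_2) = 15×3.3/50.3 = 0.984 V, R_Th = R_1‖R_2 = 3.08 kΩ.
Base-emitter loop: V_Th = I_B·R_Th + V_BE + (β+1)I_B·R_E, so I_B = (0.984 − 0.7) / (3.08 + 101×0.1) = 0.0215 mA.
I_C = β·I_B = 100×0.0215 = 2.15 mA, and I_E = (β+1)I_B = 2.18 mA.
V_CE = V_CC − I_C·R_C − I_E·R_E = 15 − 2.15×1.8 − 2.18×0.1 = 10.9 V.
V_CE = 10.9 V > 0.2 V confirms active-region operation.

I_C ≈ 2.2 mA, V_CE ≈ 11 V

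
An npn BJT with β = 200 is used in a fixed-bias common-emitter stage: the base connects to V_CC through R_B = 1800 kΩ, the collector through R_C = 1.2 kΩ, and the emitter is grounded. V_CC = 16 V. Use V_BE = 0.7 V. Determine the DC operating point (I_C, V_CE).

I_C ≈ 1.7 mA, V_CE ≈ 14 V

Base loop: V_CC = I_B·R_B + V_BE, so I_B = (16 − 0.7)/1800 kΩ = 0.0085 mA.
In the active region I_C = β·I_B = 200 × 0.0085 = 1.7 mA.
Collector loop: V_CE = V_CC − I_C·R_C = 16 − 1.7×1.2 = 14 V.
Since V_CE = 14 V > V_CE(sat) ≈ 0.2 V, the transistor is in the active region as assumed.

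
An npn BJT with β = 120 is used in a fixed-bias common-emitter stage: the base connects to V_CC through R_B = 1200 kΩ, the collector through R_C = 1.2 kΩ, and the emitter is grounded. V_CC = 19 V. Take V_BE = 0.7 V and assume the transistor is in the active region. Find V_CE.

V_CE ≈ 17 V

Base loop: V_CC = I_B·R_B + V_BE, so I_B = (19 − 0.7)/1200 kΩ = 0.0153 mA.
In the active region I_C = β·I_B = 120 × 0.0153 = 1.83 mA.
Collector loop: V_CE = V_CC − I_C·R_C = 19 − 1.83×1.2 = 16.8 V.
Since V_CE = 16.8 V > V_CE(sat) ≈ 0.2 V, the transistor is in the active region as assumed.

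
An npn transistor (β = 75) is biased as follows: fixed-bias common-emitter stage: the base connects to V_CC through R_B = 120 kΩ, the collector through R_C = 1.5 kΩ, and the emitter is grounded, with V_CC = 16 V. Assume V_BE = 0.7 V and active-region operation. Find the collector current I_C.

I_C ≈ 9.6 mA

Base loop: V_CC = I_B·R_B + V_BE, so I_B = (16 − 0.7)/120 kΩ = 0.128 mA.
In the active region I_C = β·I_B = 75 × 0.128 = 9.56 mA.
Collector loop: V_CE = V_CC − I_C·R_C = 16 − 9.56×1.5 = 1.66 V.
Since V_CE = 1.66 V > V_CE(sat) ≈ 0.2 V, the transistor is in the active region as assumed.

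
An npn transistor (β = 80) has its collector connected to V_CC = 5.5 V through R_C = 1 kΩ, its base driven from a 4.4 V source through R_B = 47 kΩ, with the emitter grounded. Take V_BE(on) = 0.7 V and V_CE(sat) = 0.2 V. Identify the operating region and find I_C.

Assume active: I_B = (4.4 − 0.7)/47 = 0.0787 mA, giving I_C = β·I_B = 6.3 mA.
But then V_CE = 5.5 − 6.3×1 = -0.798 V < V_CE(sat) = 0.2 V — impossible in the active region.
So the transistor is saturated. With V_CE = 0.2 V, I_C = (V_CC − 0.2)/R_C = 5.3/1 = 5.3 mA.
Check: β·I_B = 6.3 mA > I_C = 5.3 mA, confirming saturation.

saturation; I_C ≈ 5.3 mA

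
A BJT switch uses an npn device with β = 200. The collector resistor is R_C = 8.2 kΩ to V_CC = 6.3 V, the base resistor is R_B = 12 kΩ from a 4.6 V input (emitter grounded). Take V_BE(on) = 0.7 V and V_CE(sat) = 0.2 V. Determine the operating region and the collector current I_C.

Assume active: I_B = (4.6 − 0.7)/12 = 0.325 mA, giving I_C = β·I_B = 65 mA.
But then V_CE = 6.3 − 65×8.2 = -527 V < V_CE(sat) = 0.2 V — impossible in the active region.
So the transistor is saturated. With V_CE = 0.2 V, I_C = (V_CC − 0.2)/R_C = 6.1/8.2 = 0.744 mA.
Check: β·I_B = 65 mA > I_C = 0.744 mA, confirming saturation.

saturation; I_C ≈ 0.74 mA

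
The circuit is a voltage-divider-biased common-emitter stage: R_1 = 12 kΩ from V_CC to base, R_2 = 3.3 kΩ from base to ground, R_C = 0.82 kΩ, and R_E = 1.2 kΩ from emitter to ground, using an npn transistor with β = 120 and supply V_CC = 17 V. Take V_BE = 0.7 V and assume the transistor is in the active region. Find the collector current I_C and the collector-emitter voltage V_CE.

I_C ≈ 2.4 mA, V_CE ≈ 12 V

Thevenize the base divider: V_Th = V_CC·R_2/(R_1+R_2) = 17×3.3/15.3 = 3.67 V, R_Th = R_1‖R_2 = 2.59 kΩ.
Base-emitter loop: V_Th = I_B·R_Th + V_BE + (β+1)I_B·R_E, so I_B = (3.67 − 0.7) / (2.59 + 121×1.2) = 0.0201 mA.
I_C = β·I_B = 120×0.0201 = 2.41 mA, and I_E = (β+1)I_B = 2.43 mA.
V_CE = V_CC − I_C·R_C − I_E·R_E = 17 − 2.41×0.82 − 2.43×1.2 = 12.1 V.
V_CE = 12.1 V > 0.2 V confirms active-region operation.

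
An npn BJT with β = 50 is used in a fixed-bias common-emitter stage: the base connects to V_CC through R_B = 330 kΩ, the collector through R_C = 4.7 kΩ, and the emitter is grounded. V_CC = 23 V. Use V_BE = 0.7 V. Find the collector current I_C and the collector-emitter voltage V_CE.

Base loop: V_CC = I_B·R_B + V_BE, so I_B = (23 − 0.7)/330 kΩ = 0.0676 mA.
In the active region I_C = β·I_B = 50 × 0.0676 = 3.38 mA.
Collector loop: V_CE = V_CC − I_C·R_C = 23 − 3.38×4.7 = 7.12 V.
Since V_CE = 7.12 V > V_CE(sat) ≈ 0.2 V, the transistor is in the active region as assumed.

I_C ≈ 3.4 mA, V_CE ≈ 7.1 V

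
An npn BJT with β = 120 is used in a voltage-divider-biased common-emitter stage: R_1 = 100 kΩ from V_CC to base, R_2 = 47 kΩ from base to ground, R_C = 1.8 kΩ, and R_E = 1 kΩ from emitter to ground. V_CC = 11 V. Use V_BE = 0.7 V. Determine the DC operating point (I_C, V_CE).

Thevenize the base divider: V_Th = V_CC·R_2/(R_1+R_2) = 11×47/147 = 3.52 V, R_Th = R_1‖R_2 = 32 kΩ.
Base-emitter loop: V_Th = I_B·R_Th + V_BE + (β+1)I_B·R_E, so I_B = (3.52 − 0.7) / (32 + 121×1) = 0.0184 mA.
I_C = β·I_B = 120×0.0184 = 2.21 mA, and I_E = (β+1)I_B = 2.23 mA.
V_CE = V_CC − I_C·R_C − I_E·R_E = 11 − 2.21×1.8 − 2.23×1 = 4.79 V.
V_CE = 4.79 V > 0.2 V confirms active-region operation.

I_C ≈ 2.2 mA, V_CE ≈ 4.8 V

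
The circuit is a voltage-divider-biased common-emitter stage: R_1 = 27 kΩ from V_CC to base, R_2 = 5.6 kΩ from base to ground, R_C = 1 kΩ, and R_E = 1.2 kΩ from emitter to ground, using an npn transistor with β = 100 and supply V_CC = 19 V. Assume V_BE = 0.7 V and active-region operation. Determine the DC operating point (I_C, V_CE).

Thevenize the base divider: V_Th = V_CC·R_2/(R_1+R_2) = 19×5.6/32.6 = 3.26 V, R_Th = R_1‖R_2 = 4.64 kΩ.
Base-emitter loop: V_Th = I_B·R_Th + V_BE + (β+1)I_B·R_E, so I_B = (3.26 − 0.7) / (4.64 + 101×1.2) = 0.0204 mA.
I_C = β·I_B = 100×0.0204 = 2.04 mA, and I_E = (β+1)I_B = 2.06 mA.
V_CE = V_CC − I_C·R_C − I_E·R_E = 19 − 2.04×1 − 2.06×1.2 = 14.5 V.
V_CE = 14.5 V > 0.2 V confirms active-region operation.

I_C ≈ 2 mA, V_CE ≈ 14 V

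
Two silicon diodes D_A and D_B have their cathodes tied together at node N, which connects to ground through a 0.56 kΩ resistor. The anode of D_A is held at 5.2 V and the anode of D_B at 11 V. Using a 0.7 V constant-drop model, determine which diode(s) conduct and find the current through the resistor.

Assume both conduct. Then node N would need to be at both 5.2−0.7 = 4.5 V and 11−0.7 = 10.3 V, which is impossible.
Assume only D_B conducts: V_N = 11 − 0.7 = 10.3 V, so I_R = 10.3/0.56 = 18.4 mA.
Check D_A: its anode-to-cathode voltage is 5.2 − 10.3 = -5.1 V < 0.7 V, so it is off. The assumption is consistent.

Only D_B conducts; I_R ≈ 18 mA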